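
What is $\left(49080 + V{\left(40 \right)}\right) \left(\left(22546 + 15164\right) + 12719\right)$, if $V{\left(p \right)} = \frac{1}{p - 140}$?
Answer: $\frac{247505481571}{100} \approx 2.4751 \cdot 10^{9}$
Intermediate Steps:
$V{\left(p \right)} = \frac{1}{-140 + p}$
$\left(49080 + V{\left(40 \right)}\right) \left(\left(22546 + 15164\right) + 12719\right) = \left(49080 + \frac{1}{-140 + 40}\right) \left(\left(22546 + 15164\right) + 12719\right) = \left(49080 + \frac{1}{-100}\right) \left(37710 + 12719\right) = \left(49080 - \frac{1}{100}\right) 50429 = \frac{4907999}{100} \cdot 50429 = \frac{247505481571}{100}$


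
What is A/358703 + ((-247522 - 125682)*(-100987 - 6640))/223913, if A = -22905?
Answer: 14407956183653059/80318264839 ≈ 1.7939e+5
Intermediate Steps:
A/358703 + ((-247522 - 125682)*(-100987 - 6640))/223913 = -22905/358703 + ((-247522 - 125682)*(-100987 - 6640))/223913 = -22905*1/358703 - 373204*(-107627)*(1/223913) = -22905/358703 + 40166826908*(1/223913) = -22905/358703 + 40166826908/223913 = 14407956183653059/80318264839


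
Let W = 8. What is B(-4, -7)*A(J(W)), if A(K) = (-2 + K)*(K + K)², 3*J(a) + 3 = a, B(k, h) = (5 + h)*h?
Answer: -1400/27 ≈ -51.852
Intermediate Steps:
B(k, h) = h*(5 + h)
J(a) = -1 + a/3
A(K) = 4*K²*(-2 + K) (A(K) = (-2 + K)*(2*K)² = (-2 + K)*(4*K²) = 4*K²*(-2 + K))
B(-4, -7)*A(J(W)) = (-7*(5 - 7))*(4*(-1 + (⅓)*8)²*(-2 + (-1 + (⅓)*8))) = (-7*(-2))*(4*(-1 + 8/3)²*(-2 + (-1 + 8/3))) = 14*(4*(5/3)²*(-2 + 5/3)) = 14*(4*(25/9)*(-⅓)) = 14*(-100/27) = -1400/27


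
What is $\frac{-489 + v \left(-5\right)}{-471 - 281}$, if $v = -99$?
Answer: $- \frac{3}{376} \approx -0.0079787$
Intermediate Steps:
$\frac{-489 + v \left(-5\right)}{-471 - 281} = \frac{-489 - -495}{-471 - 281} = \frac{-489 + 495}{-752} = 6 \left(- \frac{1}{752}\right) = - \frac{3}{376}$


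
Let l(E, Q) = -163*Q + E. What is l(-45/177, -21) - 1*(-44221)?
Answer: 2810981/59 ≈ 47644.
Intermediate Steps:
l(E, Q) = E - 163*Q
l(-45/177, -21) - 1*(-44221) = (-45/177 - 163*(-21)) - 1*(-44221) = (-45*1/177 + 3423) + 44221 = (-15/59 + 3423) + 44221 = 201942/59 + 44221 = 2810981/59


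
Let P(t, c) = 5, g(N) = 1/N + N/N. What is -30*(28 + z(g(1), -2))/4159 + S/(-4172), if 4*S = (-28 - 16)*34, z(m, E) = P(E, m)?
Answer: -1287407/8675674 ≈ -0.14839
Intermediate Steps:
g(N) = 1 + 1/N (g(N) = 1/N + 1 = 1 + 1/N)
z(m, E) = 5
S = -374 (S = ((-28 - 16)*34)/4 = (-44*34)/4 = (1/4)*(-1496) = -374)
-30*(28 + z(g(1), -2))/4159 + S/(-4172) = -30*(28 + 5)/4159 - 374/(-4172) = -30*33*(1/4159) - 374*(-1/4172) = -990*1/4159 + 187/2086 = -990/4159 + 187/2086 = -1287407/8675674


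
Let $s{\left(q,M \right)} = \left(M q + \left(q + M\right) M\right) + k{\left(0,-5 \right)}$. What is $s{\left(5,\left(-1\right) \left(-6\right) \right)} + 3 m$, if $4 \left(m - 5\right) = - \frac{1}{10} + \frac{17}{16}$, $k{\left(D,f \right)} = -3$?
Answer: $\frac{34791}{320} \approx 108.72$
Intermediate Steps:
$s{\left(q,M \right)} = -3 + M q + M \left(M + q\right)$ ($s{\left(q,M \right)} = \left(M q + \left(q + M\right) M\right) - 3 = \left(M q + \left(M + q\right) M\right) - 3 = \left(M q + M \left(M + q\right)\right) - 3 = -3 + M q + M \left(M + q\right)$)
$m = \frac{1677}{320}$ ($m = 5 + \frac{- \frac{1}{10} + \frac{17}{16}}{4} = 5 + \frac{1}{4} \cdot \frac{77}{80} = 5 + \frac{77}{320} = \frac{1677}{320} \approx 5.2406$)
$s{\left(5,\left(-1\right) \left(-6\right) \right)} + 3 m = \left(-3 + \left(\left(-1\right) \left(-6\right)\right)^{2} + 2 \left(\left(-1\right) \left(-6\right)\right) 5\right) + 3 \cdot \frac{1677}{320} = \left(-3 + 6^{2} + 2 \cdot 6 \cdot 5\right) + \frac{5031}{320} = \left(-3 + 36 + 60\right) + \frac{5031}{320} = 93 + \frac{5031}{320} = \frac{34791}{320}$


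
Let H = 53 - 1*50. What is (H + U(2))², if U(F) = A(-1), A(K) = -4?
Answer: 1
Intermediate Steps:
H = 3 (H = 53 - 50 = 3)
U(F) = -4
(H + U(2))² = (3 - 4)² = (-1)² = 1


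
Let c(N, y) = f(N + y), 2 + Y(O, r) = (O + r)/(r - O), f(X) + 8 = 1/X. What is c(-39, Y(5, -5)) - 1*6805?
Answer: -279334/41 ≈ -6813.0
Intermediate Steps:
f(X) = -8 + 1/X
Y(O, r) = -2 + (O + r)/(r - O)
c(N, y) = -8 + 1/(N + y)
c(-39, Y(5, -5)) - 1*6805 = (-8 + 1/(-39 + (-5 - 3*5)/(5 - 1*(-5)))) - 1*6805 = (-8 + 1/(-39 + (-5 - 15)/(5 + 5))) - 6805 = (-8 + 1/(-39 - 20/10)) - 6805 = (-8 + 1/(-39 + (⅒)*(-20))) - 6805 = (-8 + 1/(-39 - 2)) - 6805 = (-8 + 1/(-41)) - 6805 = (-8 - 1/41) - 6805 = -329/41 - 6805 = -279334/41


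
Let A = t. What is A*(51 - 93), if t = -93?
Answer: 3906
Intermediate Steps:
A = -93
A*(51 - 93) = -93*(51 - 93) = -93*(-42) = 3906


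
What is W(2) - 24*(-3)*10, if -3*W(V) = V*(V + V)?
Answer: 2152/3 ≈ 717.33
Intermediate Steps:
W(V) = -2*V**2/3 (W(V) = -V*(V + V)/3 = -V*2*V/3 = -2*V**2/3)
W(2) - 24*(-3)*10 = -2/3*2**2 - 24*(-3)*10 = -2/3*4 + 72*10 = -8/3 + 720 = 2152/3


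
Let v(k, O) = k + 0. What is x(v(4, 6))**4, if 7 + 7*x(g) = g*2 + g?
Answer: 625/2401 ≈ 0.26031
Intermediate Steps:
v(k, O) = k
x(g) = -1 + 3*g/7 (x(g) = -1 + (g*2 + g)/7 = -1 + (2*g + g)/7 = -1 + (3*g)/7 = -1 + 3*g/7)
x(v(4, 6))**4 = (-1 + (3/7)*4)**4 = (-1 + 12/7)**4 = (5/7)**4 = 625/2401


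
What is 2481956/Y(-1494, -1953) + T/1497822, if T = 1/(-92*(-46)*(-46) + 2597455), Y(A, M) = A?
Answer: -1488735633475871827/896136368417874 ≈ -1661.3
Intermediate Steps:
T = 1/2402783 (T = 1/(4232*(-46) + 2597455) = 1/(-194672 + 2597455) = 1/2402783 ≈ 4.1618e-7)
2481956/Y(-1494, -1953) + T/1497822 = 2481956/(-1494) + (1/2402783)/1497822 = 2481956*(-1/1494) + (1/2402783)*(1/1497822) = -1240978/747 + 1/3598941238626 = -1488735633475871827/896136368417874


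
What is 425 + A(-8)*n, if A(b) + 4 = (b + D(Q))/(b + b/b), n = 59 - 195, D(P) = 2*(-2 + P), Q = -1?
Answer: 697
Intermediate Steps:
D(P) = -4 + 2*P
n = -136
A(b) = -4 + (-6 + b)/(1 + b) (A(b) = -4 + (b + (-4 + 2*(-1)))/(b + b/b) = -4 + (b + (-4 - 2))/(b + 1) = -4 + (b - 6)/(1 + b) = -4 + (-6 + b)/(1 + b))
425 + A(-8)*n = 425 + ((-10 - 3*(-8))/(1 - 8))*(-136) = 425 + ((-10 + 24)/(-7))*(-136) = 425 - ⅐*14*(-136) = 425 - 2*(-136) = 425 + 272 = 697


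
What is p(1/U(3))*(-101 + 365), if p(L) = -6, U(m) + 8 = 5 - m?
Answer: -1584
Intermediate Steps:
U(m) = -3 - m (U(m) = -8 + (5 - m) = -3 - m)
p(1/U(3))*(-101 + 365) = -6*(-101 + 365) = -6*264 = -1584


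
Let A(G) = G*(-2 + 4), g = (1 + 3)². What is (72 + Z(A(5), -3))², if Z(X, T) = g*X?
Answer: 53824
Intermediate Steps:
g = 16 (g = 4² = 16)
A(G) = 2*G (A(G) = G*2 = 2*G)
Z(X, T) = 16*X
(72 + Z(A(5), -3))² = (72 + 16*(2*5))² = (72 + 16*10)² = (72 + 160)² = 232² = 53824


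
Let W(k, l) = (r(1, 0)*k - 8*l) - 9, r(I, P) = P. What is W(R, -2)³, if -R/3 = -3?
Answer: 343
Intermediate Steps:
R = 9 (R = -3*(-3) = 9)
W(k, l) = -9 - 8*l (W(k, l) = (0*k - 8*l) - 9 = (0 - 8*l) - 9 = -8*l - 9 = -9 - 8*l)
W(R, -2)³ = (-9 - 8*(-2))³ = (-9 + 16)³ = 7³ = 343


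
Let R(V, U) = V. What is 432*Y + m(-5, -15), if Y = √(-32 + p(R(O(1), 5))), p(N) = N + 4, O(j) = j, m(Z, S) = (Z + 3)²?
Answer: 4 + 1296*I*√3 ≈ 4.0 + 2244.7*I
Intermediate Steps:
m(Z, S) = (3 + Z)²
p(N) = 4 + N
Y = 3*I*√3 (Y = √(-32 + (4 + 1)) = √(-32 + 5) = √(-27) = 3*I*√3 ≈ 5.1962*I)
432*Y + m(-5, -15) = 432*(3*I*√3) + (3 - 5)² = 1296*I*√3 + (-2)² = 1296*I*√3 + 4 = 4 + 1296*I*√3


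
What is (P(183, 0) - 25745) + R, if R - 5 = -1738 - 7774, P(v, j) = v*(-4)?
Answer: -35984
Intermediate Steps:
P(v, j) = -4*v
R = -9507 (R = 5 + (-1738 - 7774) = 5 - 9512 = -9507)
(P(183, 0) - 25745) + R = (-4*183 - 25745) - 9507 = (-732 - 25745) - 9507 = -26477 - 9507 = -35984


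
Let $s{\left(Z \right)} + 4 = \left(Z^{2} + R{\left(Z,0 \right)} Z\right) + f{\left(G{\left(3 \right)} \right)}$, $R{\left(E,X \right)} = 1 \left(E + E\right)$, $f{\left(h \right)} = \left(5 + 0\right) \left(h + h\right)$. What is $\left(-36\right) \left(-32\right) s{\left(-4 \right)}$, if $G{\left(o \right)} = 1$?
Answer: $62208$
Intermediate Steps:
$f{\left(h \right)} = 10 h$ ($f{\left(h \right)} = 5 \cdot 2 h = 10 h$)
$R{\left(E,X \right)} = 2 E$ ($R{\left(E,X \right)} = 1 \cdot 2 E = 2 E$)
$s{\left(Z \right)} = 6 + 3 Z^{2}$ ($s{\left(Z \right)} = -4 + \left(\left(Z^{2} + 2 Z Z\right) + 10 \cdot 1\right) = -4 + \left(\left(Z^{2} + 2 Z^{2}\right) + 10\right) = -4 + \left(3 Z^{2} + 10\right) = -4 + \left(10 + 3 Z^{2}\right) = 6 + 3 Z^{2}$)
$\left(-36\right) \left(-32\right) s{\left(-4 \right)} = \left(-36\right) \left(-32\right) \left(6 + 3 \left(-4\right)^{2}\right) = 1152 \left(6 + 3 \cdot 16\right) = 1152 \left(6 + 48\right) = 1152 \cdot 54 = 62208$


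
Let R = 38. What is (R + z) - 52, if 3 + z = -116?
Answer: -133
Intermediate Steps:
z = -119 (z = -3 - 116 = -119)
(R + z) - 52 = (38 - 119) - 52 = -81 - 52 = -133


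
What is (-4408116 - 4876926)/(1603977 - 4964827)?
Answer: 4642521/1680425 ≈ 2.7627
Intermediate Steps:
(-4408116 - 4876926)/(1603977 - 4964827) = -9285042/(-3360850) = -9285042*(-1/3360850) = 4642521/1680425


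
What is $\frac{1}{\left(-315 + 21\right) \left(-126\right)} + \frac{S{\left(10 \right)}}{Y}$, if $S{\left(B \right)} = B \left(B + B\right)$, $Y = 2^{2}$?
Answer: $\frac{1852201}{37044} \approx 50.0$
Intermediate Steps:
$Y = 4$
$S{\left(B \right)} = 2 B^{2}$ ($S{\left(B \right)} = B 2 B = 2 B^{2}$)
$\frac{1}{\left(-315 + 21\right) \left(-126\right)} + \frac{S{\left(10 \right)}}{Y} = \frac{1}{\left(-315 + 21\right) \left(-126\right)} + \frac{2 \cdot 10^{2}}{4} = \frac{1}{-294} \left(- \frac{1}{126}\right) + 2 \cdot 100 \cdot \frac{1}{4} = \left(- \frac{1}{294}\right) \left(- \frac{1}{126}\right) + 200 \cdot \frac{1}{4} = \frac{1}{37044} + 50 = \frac{1852201}{37044}$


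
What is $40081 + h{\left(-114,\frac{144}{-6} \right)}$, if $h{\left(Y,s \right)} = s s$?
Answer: $40657$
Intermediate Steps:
$h{\left(Y,s \right)} = s^{2}$
$40081 + h{\left(-114,\frac{144}{-6} \right)} = 40081 + \left(\frac{144}{-6}\right)^{2} = 40081 + \left(144 \left(- \frac{1}{6}\right)\right)^{2} = 40081 + \left(-24\right)^{2} = 40081 + 576 = 40657$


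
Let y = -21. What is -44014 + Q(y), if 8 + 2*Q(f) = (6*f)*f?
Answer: -42695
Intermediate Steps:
Q(f) = -4 + 3*f² (Q(f) = -4 + ((6*f)*f)/2 = -4 + (6*f²)/2 = -4 + 3*f²)
-44014 + Q(y) = -44014 + (-4 + 3*(-21)²) = -44014 + (-4 + 3*441) = -44014 + (-4 + 1323) = -44014 + 1319 = -42695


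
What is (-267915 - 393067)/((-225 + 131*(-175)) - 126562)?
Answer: 330491/74856 ≈ 4.4150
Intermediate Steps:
(-267915 - 393067)/((-225 + 131*(-175)) - 126562) = -660982/((-225 - 22925) - 126562) = -660982/(-23150 - 126562) = -660982/(-149712) = -660982*(-1/149712) = 330491/74856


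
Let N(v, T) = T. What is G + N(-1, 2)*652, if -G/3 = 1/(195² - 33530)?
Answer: 5861477/4495 ≈ 1304.0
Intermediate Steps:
G = -3/4495 (G = -3/(195² - 33530) = -3/(38025 - 33530) = -3/4495 ≈ -0.00066741)
G + N(-1, 2)*652 = -3/4495 + 2*652 = -3/4495 + 1304 = 5861477/4495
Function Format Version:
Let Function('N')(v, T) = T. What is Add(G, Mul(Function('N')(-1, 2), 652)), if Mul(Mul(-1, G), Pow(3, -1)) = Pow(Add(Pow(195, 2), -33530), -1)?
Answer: Rational(5861477, 4495) ≈ 1304.0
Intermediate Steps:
G = Rational(-3, 4495) (G = Mul(-3, Pow(Add(Pow(195, 2), -33530), -1)) = Mul(-3, Pow(Add(38025, -33530), -1)) = Mul(-3, Pow(4495, -1)) = Mul(-3, Rational(1, 4495)) = Rational(-3, 4495) ≈ -0.00066741)
Add(G, Mul(Function('N')(-1, 2), 652)) = Add(Rational(-3, 4495), Mul(2, 652)) = Add(Rational(-3, 4495), 1304) = Rational(5861477, 4495)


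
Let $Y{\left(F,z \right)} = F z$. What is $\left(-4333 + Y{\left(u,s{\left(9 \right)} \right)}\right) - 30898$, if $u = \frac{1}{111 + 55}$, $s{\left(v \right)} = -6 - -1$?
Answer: $- \frac{5848351}{166} \approx -35231.0$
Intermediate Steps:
$s{\left(v \right)} = -5$ ($s{\left(v \right)} = -6 + 1 = -5$)
$u = \frac{1}{166} \approx 0.0060241$
$\left(-4333 + Y{\left(u,s{\left(9 \right)} \right)}\right) - 30898 = \left(-4333 + \frac{1}{166} \left(-5\right)\right) - 30898 = \left(-4333 - \frac{5}{166}\right) - 30898 = - \frac{719283}{166} - 30898 = - \frac{5848351}{166}$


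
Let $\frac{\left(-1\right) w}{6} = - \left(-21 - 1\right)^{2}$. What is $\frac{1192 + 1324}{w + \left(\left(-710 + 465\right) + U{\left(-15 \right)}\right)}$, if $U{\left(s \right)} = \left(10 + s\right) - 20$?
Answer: $\frac{1258}{1317} \approx 0.9552$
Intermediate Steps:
$U{\left(s \right)} = -10 + s$ ($U{\left(s \right)} = \left(10 + s\right) - 20 = -10 + s$)
$w = 2904$ ($w = - 6 \left(- \left(-21 - 1\right)^{2}\right) = - 6 \left(- \left(-22\right)^{2}\right) = - 6 \left(\left(-1\right) 484\right) = \left(-6\right) \left(-484\right) = 2904$)
$\frac{1192 + 1324}{w + \left(\left(-710 + 465\right) + U{\left(-15 \right)}\right)} = \frac{1192 + 1324}{2904 + \left(\left(-710 + 465\right) - 25\right)} = \frac{2516}{2904 - 270} = \frac{2516}{2634} = 2516 \cdot \frac{1}{2634} = \frac{1258}{1317}$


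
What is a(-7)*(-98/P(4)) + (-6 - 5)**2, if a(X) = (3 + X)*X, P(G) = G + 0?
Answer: -565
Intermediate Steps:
P(G) = G
a(X) = X*(3 + X)
a(-7)*(-98/P(4)) + (-6 - 5)**2 = (-7*(3 - 7))*(-98/4) + (-6 - 5)**2 = (-7*(-4))*(-98*1/4) + (-11)**2 = 28*(-49/2) + 121 = -686 + 121 = -565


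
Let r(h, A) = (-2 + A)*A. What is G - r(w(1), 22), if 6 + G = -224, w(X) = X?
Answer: -670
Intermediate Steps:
r(h, A) = A*(-2 + A)
G = -230 (G = -6 - 224 = -230)
G - r(w(1), 22) = -230 - 22*(-2 + 22) = -230 - 22*20 = -230 - 1*440 = -230 - 440 = -670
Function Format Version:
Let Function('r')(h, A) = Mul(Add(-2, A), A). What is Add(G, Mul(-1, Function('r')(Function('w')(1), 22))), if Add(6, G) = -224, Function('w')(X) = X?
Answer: -670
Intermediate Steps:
Function('r')(h, A) = Mul(A, Add(-2, A))
G = -230 (G = Add(-6, -224) = -230)
Add(G, Mul(-1, Function('r')(Function('w')(1), 22))) = Add(-230, Mul(-1, Mul(22, Add(-2, 22)))) = Add(-230, Mul(-1, Mul(22, 20))) = Add(-230, Mul(-1, 440)) = Add(-230, -440) = -670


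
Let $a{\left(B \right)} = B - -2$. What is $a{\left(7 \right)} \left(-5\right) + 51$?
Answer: $6$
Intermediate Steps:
$a{\left(B \right)} = 2 + B$ ($a{\left(B \right)} = B + 2 = 2 + B$)
$a{\left(7 \right)} \left(-5\right) + 51 = \left(2 + 7\right) \left(-5\right) + 51 = 9 \left(-5\right) + 51 = -45 + 51 = 6$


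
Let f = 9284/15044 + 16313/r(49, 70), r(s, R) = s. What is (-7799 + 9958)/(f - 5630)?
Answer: -397879951/976080148 ≈ -0.40763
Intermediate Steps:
f = 61466922/184289 (f = 9284/15044 + 16313/49 = 9284*(1/15044) + 16313*(1/49) = 2321/3761 + 16313/49 = 61466922/184289 ≈ 333.54)
(-7799 + 9958)/(f - 5630) = (-7799 + 9958)/(61466922/184289 - 5630) = 2159/(-976080148/184289) = 2159*(-184289/976080148) = -397879951/976080148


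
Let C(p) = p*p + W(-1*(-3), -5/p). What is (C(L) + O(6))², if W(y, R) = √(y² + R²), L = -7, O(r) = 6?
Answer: (385 + √466)²/49 ≈ 3373.7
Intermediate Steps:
W(y, R) = √(R² + y²)
C(p) = p² + √(9 + 25/p²) (C(p) = p*p + √((-5/p)² + (-1*(-3))²) = p² + √(25/p² + 3²) = p² + √(25/p² + 9) = p² + √(9 + 25/p²))
(C(L) + O(6))² = (((-7)² + √(9 + 25/(-7)²)) + 6)² = ((49 + √(9 + 25*(1/49))) + 6)² = ((49 + √(9 + 25/49)) + 6)² = ((49 + √(466/49)) + 6)² = ((49 + √466/7) + 6)² = (55 + √466/7)²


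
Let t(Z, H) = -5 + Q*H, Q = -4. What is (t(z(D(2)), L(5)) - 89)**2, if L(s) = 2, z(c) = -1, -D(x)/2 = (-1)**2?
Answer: 10404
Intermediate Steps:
D(x) = -2 (D(x) = -2*(-1)**2 = -2*1 = -2)
t(Z, H) = -5 - 4*H
(t(z(D(2)), L(5)) - 89)**2 = ((-5 - 4*2) - 89)**2 = ((-5 - 8) - 89)**2 = (-13 - 89)**2 = (-102)**2 = 10404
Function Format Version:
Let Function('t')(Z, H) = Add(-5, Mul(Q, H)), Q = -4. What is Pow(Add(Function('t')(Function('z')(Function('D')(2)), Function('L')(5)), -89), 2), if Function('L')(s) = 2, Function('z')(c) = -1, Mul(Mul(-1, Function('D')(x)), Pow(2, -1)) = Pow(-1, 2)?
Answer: 10404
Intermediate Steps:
Function('D')(x) = -2 (Function('D')(x) = Mul(-2, Pow(-1, 2)) = Mul(-2, 1) = -2)
Function('t')(Z, H) = Add(-5, Mul(-4, H))
Pow(Add(Function('t')(Function('z')(Function('D')(2)), Function('L')(5)), -89), 2) = Pow(Add(Add(-5, Mul(-4, 2)), -89), 2) = Pow(Add(Add(-5, -8), -89), 2) = Pow(Add(-13, -89), 2) = Pow(-102, 2) = 10404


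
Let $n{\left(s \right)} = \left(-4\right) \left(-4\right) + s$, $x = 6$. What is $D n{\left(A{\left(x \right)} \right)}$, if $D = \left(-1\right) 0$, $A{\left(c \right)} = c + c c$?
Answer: $0$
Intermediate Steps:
$A{\left(c \right)} = c + c^{2}$
$n{\left(s \right)} = 16 + s$
$D = 0$
$D n{\left(A{\left(x \right)} \right)} = 0 \left(16 + 6 \left(1 + 6\right)\right) = 0 \left(16 + 6 \cdot 7\right) = 0 \left(16 + 42\right) = 0 \cdot 58 = 0$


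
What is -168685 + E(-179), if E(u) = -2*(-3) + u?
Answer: -168858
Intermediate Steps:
E(u) = 6 + u
-168685 + E(-179) = -168685 + (6 - 179) = -168685 - 173 = -168858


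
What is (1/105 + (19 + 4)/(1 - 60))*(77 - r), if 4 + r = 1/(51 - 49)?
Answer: -27094/885 ≈ -30.615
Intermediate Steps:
r = -7/2 (r = -4 + 1/(51 - 49) = -4 + 1/2 = -4 + ½ = -7/2 ≈ -3.5000)
(1/105 + (19 + 4)/(1 - 60))*(77 - r) = (1/105 + (19 + 4)/(1 - 60))*(77 - 1*(-7/2)) = (1/105 + 23/(-59))*(77 + 7/2) = (1/105 + 23*(-1/59))*(161/2) = (1/105 - 23/59)*(161/2) = -2356/6195*161/2 = -27094/885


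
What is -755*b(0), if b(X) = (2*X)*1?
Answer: 0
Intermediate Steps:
b(X) = 2*X
-755*b(0) = -1510*0 = -755*0 = 0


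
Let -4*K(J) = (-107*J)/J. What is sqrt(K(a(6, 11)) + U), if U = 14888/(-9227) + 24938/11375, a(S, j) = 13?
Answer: sqrt(48168687416364515)/41982850 ≈ 5.2277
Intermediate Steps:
K(J) = 107/4 (K(J) = -(-107*J)/(4*J) = -1/4*(-107) = 107/4)
U = 60751926/104957125 (U = 14888*(-1/9227) + 24938*(1/11375) = -14888/9227 + 24938/11375 = 60751926/104957125 ≈ 0.57883)
sqrt(K(a(6, 11)) + U) = sqrt(107/4 + 60751926/104957125) = sqrt(11473420079/419828500) = sqrt(48168687416364515)/41982850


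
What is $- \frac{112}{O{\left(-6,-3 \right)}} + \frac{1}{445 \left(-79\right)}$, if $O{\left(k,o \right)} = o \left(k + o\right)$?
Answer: $- \frac{3937387}{949185} \approx -4.1482$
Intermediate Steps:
$- \frac{112}{O{\left(-6,-3 \right)}} + \frac{1}{445 \left(-79\right)} = - \frac{112}{\left(-3\right) \left(-6 - 3\right)} + \frac{1}{445 \left(-79\right)} = - \frac{112}{\left(-3\right) \left(-9\right)} + \frac{1}{445} \left(- \frac{1}{79}\right) = - \frac{112}{27} - \frac{1}{35155} = - \frac{3937387}{949185}$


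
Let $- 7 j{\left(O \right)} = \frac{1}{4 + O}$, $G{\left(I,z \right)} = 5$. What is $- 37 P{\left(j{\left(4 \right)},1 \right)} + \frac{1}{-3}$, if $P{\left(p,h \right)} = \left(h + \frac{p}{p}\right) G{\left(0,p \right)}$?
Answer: $- \frac{1111}{3} \approx -370.33$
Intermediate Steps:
$j{\left(O \right)} = - \frac{1}{7 \left(4 + O\right)}$
$P{\left(p,h \right)} = 5 + 5 h$ ($P{\left(p,h \right)} = \left(h + \frac{p}{p}\right) 5 = \left(h + 1\right) 5 = \left(1 + h\right) 5 = 5 + 5 h$)
$- 37 P{\left(j{\left(4 \right)},1 \right)} + \frac{1}{-3} = - 37 \left(5 + 5 \cdot 1\right) + \frac{1}{-3} = - 37 \left(5 + 5\right) - \frac{1}{3} = \left(-37\right) 10 - \frac{1}{3} = -370 - \frac{1}{3} = - \frac{1111}{3}$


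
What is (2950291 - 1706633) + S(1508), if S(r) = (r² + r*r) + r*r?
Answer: 8065850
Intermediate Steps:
S(r) = 3*r² (S(r) = (r² + r²) + r² = 2*r² + r² = 3*r²)
(2950291 - 1706633) + S(1508) = (2950291 - 1706633) + 3*1508² = 1243658 + 3*2274064 = 1243658 + 6822192 = 8065850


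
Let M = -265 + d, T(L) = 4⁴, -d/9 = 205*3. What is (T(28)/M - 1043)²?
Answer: 571849026849/525625 ≈ 1.0879e+6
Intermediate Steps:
d = -5535 (d = -1845*3 = -9*615 = -5535)
T(L) = 256
M = -5800 (M = -265 - 5535 = -5800)
(T(28)/M - 1043)² = (256/(-5800) - 1043)² = (256*(-1/5800) - 1043)² = (-32/725 - 1043)² = (-756207/725)² = 571849026849/525625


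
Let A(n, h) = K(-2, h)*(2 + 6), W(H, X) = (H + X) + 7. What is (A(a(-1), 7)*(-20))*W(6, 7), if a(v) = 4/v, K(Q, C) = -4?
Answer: 12800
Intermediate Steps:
W(H, X) = 7 + H + X
A(n, h) = -32 (A(n, h) = -4*(2 + 6) = -4*8 = -32)
(A(a(-1), 7)*(-20))*W(6, 7) = (-32*(-20))*(7 + 6 + 7) = 640*20 = 12800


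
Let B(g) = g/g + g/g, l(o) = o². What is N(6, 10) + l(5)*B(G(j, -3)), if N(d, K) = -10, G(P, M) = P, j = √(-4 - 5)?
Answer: 40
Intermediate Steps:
j = 3*I (j = √(-9) = 3*I ≈ 3.0*I)
B(g) = 2 (B(g) = 1 + 1 = 2)
N(6, 10) + l(5)*B(G(j, -3)) = -10 + 5²*2 = -10 + 25*2 = -10 + 50 = 40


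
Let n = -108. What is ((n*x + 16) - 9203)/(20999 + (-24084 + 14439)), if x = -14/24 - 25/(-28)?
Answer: -64543/79478 ≈ -0.81209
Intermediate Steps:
x = 13/42 (x = -14*1/24 - 25*(-1/28) = -7/12 + 25/28 = 13/42 ≈ 0.30952)
((n*x + 16) - 9203)/(20999 + (-24084 + 14439)) = ((-108*13/42 + 16) - 9203)/(20999 + (-24084 + 14439)) = ((-234/7 + 16) - 9203)/(20999 - 9645) = (-122/7 - 9203)/11354 = -64543/7*1/11354 = -64543/79478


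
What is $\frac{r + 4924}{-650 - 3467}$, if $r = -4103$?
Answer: $- \frac{821}{4117} \approx -0.19942$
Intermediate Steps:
$\frac{r + 4924}{-650 - 3467} = \frac{-4103 + 4924}{-650 - 3467} = \frac{821}{-4117} = 821 \left(- \frac{1}{4117}\right) = - \frac{821}{4117}$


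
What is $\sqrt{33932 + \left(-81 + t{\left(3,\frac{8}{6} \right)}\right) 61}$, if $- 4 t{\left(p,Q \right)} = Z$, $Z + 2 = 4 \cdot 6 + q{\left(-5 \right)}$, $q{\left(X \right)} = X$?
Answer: $\frac{\sqrt{114927}}{2} \approx 169.5$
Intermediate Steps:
$Z = 17$ ($Z = -2 + \left(4 \cdot 6 - 5\right) = -2 + \left(24 - 5\right) = -2 + 19 = 17$)
$t{\left(p,Q \right)} = - \frac{17}{4}$ ($t{\left(p,Q \right)} = \left(- \frac{1}{4}\right) 17 = - \frac{17}{4}$)
$\sqrt{33932 + \left(-81 + t{\left(3,\frac{8}{6} \right)}\right) 61} = \sqrt{33932 + \left(-81 - \frac{17}{4}\right) 61} = \sqrt{33932 - \frac{20801}{4}} = \sqrt{\frac{114927}{4}} = \frac{\sqrt{114927}}{2}$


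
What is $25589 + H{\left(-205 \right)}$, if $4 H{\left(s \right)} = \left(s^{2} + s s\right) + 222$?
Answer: $46657$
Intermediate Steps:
$H{\left(s \right)} = \frac{111}{2} + \frac{s^{2}}{2}$ ($H{\left(s \right)} = \frac{\left(s^{2} + s s\right) + 222}{4} = \frac{\left(s^{2} + s^{2}\right) + 222}{4} = \frac{2 s^{2} + 222}{4} = \frac{222 + 2 s^{2}}{4} = \frac{111}{2} + \frac{s^{2}}{2}$)
$25589 + H{\left(-205 \right)} = 25589 + \left(\frac{111}{2} + \frac{\left(-205\right)^{2}}{2}\right) = 25589 + \left(\frac{111}{2} + \frac{1}{2} \cdot 42025\right) = 25589 + \left(\frac{111}{2} + \frac{42025}{2}\right) = 25589 + 21068 = 46657$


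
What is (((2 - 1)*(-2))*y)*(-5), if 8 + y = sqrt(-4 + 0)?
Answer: -80 + 20*I ≈ -80.0 + 20.0*I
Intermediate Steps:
y = -8 + 2*I (y = -8 + sqrt(-4 + 0) = -8 + sqrt(-4) = -8 + 2*I ≈ -8.0 + 2.0*I)
(((2 - 1)*(-2))*y)*(-5) = (((2 - 1)*(-2))*(-8 + 2*I))*(-5) = ((1*(-2))*(-8 + 2*I))*(-5) = -2*(-8 + 2*I)*(-5) = (16 - 4*I)*(-5) = -80 + 20*I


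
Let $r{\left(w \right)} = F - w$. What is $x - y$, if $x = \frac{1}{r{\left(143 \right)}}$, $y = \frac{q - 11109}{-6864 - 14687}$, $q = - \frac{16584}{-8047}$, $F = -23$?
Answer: $- \frac{15010092371}{28787868902} \approx -0.5214$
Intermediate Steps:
$q = \frac{16584}{8047}$ ($q = \left(-16584\right) \left(- \frac{1}{8047}\right) = \frac{16584}{8047} \approx 2.0609$)
$r{\left(w \right)} = -23 - w$
$y = \frac{89377539}{173420897}$ ($y = \frac{\frac{16584}{8047} - 11109}{-6864 - 14687} = - \frac{89377539}{8047 \left(-21551\right)} = \left(- \frac{89377539}{8047}\right) \left(- \frac{1}{21551}\right) = \frac{89377539}{173420897} \approx 0.51538$)
$x = - \frac{1}{166}$ ($x = \frac{1}{-23 - 143} = \frac{1}{-166} = - \frac{1}{166} \approx -0.0060241$)
$x - y = - \frac{1}{166} - \frac{89377539}{173420897} = - \frac{15010092371}{28787868902}$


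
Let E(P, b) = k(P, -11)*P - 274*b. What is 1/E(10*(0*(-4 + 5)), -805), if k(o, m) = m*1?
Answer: 1/220570 ≈ 4.5337e-6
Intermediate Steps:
k(o, m) = m
E(P, b) = -274*b - 11*P (E(P, b) = -11*P - 274*b = -274*b - 11*P)
1/E(10*(0*(-4 + 5)), -805) = 1/(-274*(-805) - 110*0*(-4 + 5)) = 1/(220570 - 110*0*1) = 1/(220570 - 110*0) = 1/(220570 - 11*0) = 1/(220570 + 0) = 1/220570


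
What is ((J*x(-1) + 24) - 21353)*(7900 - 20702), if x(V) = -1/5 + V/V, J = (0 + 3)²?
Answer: 1364808418/5 ≈ 2.7296e+8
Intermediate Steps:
J = 9 (J = 3² = 9)
x(V) = ⅘ (x(V) = -1*⅕ + 1 = -⅕ + 1 = ⅘)
((J*x(-1) + 24) - 21353)*(7900 - 20702) = ((9*(⅘) + 24) - 21353)*(7900 - 20702) = ((36/5 + 24) - 21353)*(-12802) = (156/5 - 21353)*(-12802) = -106609/5*(-12802) = 1364808418/5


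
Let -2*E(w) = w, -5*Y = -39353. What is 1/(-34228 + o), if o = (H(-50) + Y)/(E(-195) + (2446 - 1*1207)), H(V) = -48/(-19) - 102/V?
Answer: -115425/3950086772 ≈ -2.9221e-5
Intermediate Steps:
Y = 39353/5 (Y = -⅕*(-39353) = 39353/5 ≈ 7870.6)
E(w) = -w/2
H(V) = 48/19 - 102/V (H(V) = -48*(-1/19) - 102/V = 48/19 - 102/V)
o = 680128/115425 (o = ((48/19 - 102/(-50)) + 39353/5)/(-½*(-195) + (2446 - 1*1207)) = ((48/19 - 102*(-1/50)) + 39353/5)/(195/2 + (2446 - 1207)) = ((48/19 + 51/25) + 39353/5)/(195/2 + 1239) = (2169/475 + 39353/5)/(2673/2) = (3740704/475)*(2/2673) = 680128/115425 ≈ 5.8924)
1/(-34228 + o) = 1/(-34228 + 680128/115425) = 1/(-3950086772/115425) = -115425/3950086772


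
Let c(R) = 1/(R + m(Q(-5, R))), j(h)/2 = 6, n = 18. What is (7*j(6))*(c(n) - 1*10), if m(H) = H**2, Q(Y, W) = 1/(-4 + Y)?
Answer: -1218756/1459 ≈ -835.34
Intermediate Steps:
j(h) = 12 (j(h) = 2*6 = 12)
c(R) = 1/(1/81 + R) (c(R) = 1/(R + (1/(-4 - 5))**2) = 1/(R + (1/(-9))**2) = 1/(R + (-1/9)**2) = 1/(R + 1/81) = 1/(1/81 + R))
(7*j(6))*(c(n) - 1*10) = (7*12)*(81/(1 + 81*18) - 1*10) = 84*(81/(1 + 1458) - 10) = 84*(81/1459 - 10) = 84*(-14509/1459) = -1218756/1459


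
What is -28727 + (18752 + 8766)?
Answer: -1209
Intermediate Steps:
-28727 + (18752 + 8766) = -28727 + 27518 = -1209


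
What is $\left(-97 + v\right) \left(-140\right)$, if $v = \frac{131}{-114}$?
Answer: $\frac{783230}{57} \approx 13741.0$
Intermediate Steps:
$v = - \frac{131}{114}$ ($v = 131 \left(- \frac{1}{114}\right) = - \frac{131}{114} \approx -1.1491$)
$\left(-97 + v\right) \left(-140\right) = \left(-97 - \frac{131}{114}\right) \left(-140\right) = \left(- \frac{11189}{114}\right) \left(-140\right) = \frac{783230}{57}$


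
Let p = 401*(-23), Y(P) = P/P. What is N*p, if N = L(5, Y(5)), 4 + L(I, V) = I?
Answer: -9223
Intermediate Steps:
Y(P) = 1
L(I, V) = -4 + I
N = 1 (N = -4 + 5 = 1)
p = -9223
N*p = 1*(-9223) = -9223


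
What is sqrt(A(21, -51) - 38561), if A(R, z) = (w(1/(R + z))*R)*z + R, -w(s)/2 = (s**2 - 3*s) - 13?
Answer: I*sqrt(6616942)/10 ≈ 257.23*I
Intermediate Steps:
w(s) = 26 - 2*s**2 + 6*s (w(s) = -2*((s**2 - 3*s) - 13) = -2*(-13 + s**2 - 3*s) = 26 - 2*s**2 + 6*s)
A(R, z) = R + R*z*(26 - 2/(R + z)**2 + 6/(R + z)) (A(R, z) = ((26 - 2/(R + z)**2 + 6/(R + z))*R)*z + R = (R*(26 - 2/(R + z)**2 + 6/(R + z)))*z + R = R*z*(26 - 2/(R + z)**2 + 6/(R + z)) + R = R + R*z*(26 - 2/(R + z)**2 + 6/(R + z)))
sqrt(A(21, -51) - 38561) = sqrt(21*((21 - 51)**3 + 2*(-51)*(-1*21 - 1*(-51) + 3*(21 - 51)**2 + 13*(21 - 51)**3))/(21 - 51)**3 - 38561) = sqrt(21*((-30)**3 + 2*(-51)*(-21 + 51 + 3*(-30)**2 + 13*(-30)**3))/(-30)**3 - 38561) = sqrt(21*(-1/27000)*(-27000 + 2*(-51)*(-21 + 51 + 3*900 + 13*(-27000))) - 38561) = sqrt(21*(-1/27000)*(-27000 + 2*(-51)*(-21 + 51 + 2700 - 351000)) - 38561) = sqrt(21*(-1/27000)*(-27000 + 2*(-51)*(-348270)) - 38561) = sqrt(21*(-1/27000)*(-27000 + 35523540) - 38561) = sqrt(21*(-1/27000)*35496540 - 38561) = sqrt(-1380421/50 - 38561) = sqrt(-3308471/50) = I*sqrt(6616942)/10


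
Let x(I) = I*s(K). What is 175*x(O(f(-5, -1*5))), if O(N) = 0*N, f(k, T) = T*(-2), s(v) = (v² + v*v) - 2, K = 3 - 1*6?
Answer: 0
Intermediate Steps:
K = -3 (K = 3 - 6 = -3)
s(v) = -2 + 2*v² (s(v) = (v² + v²) - 2 = 2*v² - 2 = -2 + 2*v²)
f(k, T) = -2*T
O(N) = 0
x(I) = 16*I (x(I) = I*(-2 + 2*(-3)²) = I*(-2 + 2*9) = I*(-2 + 18) = I*16 = 16*I)
175*x(O(f(-5, -1*5))) = 175*(16*0) = 175*0 = 0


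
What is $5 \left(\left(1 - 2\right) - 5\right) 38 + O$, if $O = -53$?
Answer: $-1193$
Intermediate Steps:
$5 \left(\left(1 - 2\right) - 5\right) 38 + O = 5 \left(\left(1 - 2\right) - 5\right) 38 - 53 = 5 \left(-1 - 5\right) 38 - 53 = 5 \left(-6\right) 38 - 53 = \left(-30\right) 38 - 53 = -1140 - 53 = -1193$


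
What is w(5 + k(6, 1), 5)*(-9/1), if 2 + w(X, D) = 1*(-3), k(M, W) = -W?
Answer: 45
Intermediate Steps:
w(X, D) = -5 (w(X, D) = -2 + 1*(-3) = -2 - 3 = -5)
w(5 + k(6, 1), 5)*(-9/1) = -(-45)/1 = -(-45) = -5*(-9) = 45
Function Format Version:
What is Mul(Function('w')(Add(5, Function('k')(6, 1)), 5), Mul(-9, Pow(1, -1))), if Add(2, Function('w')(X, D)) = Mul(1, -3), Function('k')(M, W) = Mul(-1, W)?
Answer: 45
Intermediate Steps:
Function('w')(X, D) = -5 (Function('w')(X, D) = Add(-2, Mul(1, -3)) = Add(-2, -3) = -5)
Mul(Function('w')(Add(5, Function('k')(6, 1)), 5), Mul(-9, Pow(1, -1))) = Mul(-5, Mul(-9, Pow(1, -1))) = Mul(-5, Mul(-9, 1)) = Mul(-5, -9) = 45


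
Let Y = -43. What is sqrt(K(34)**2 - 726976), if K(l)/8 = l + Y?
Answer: 8*I*sqrt(11278) ≈ 849.58*I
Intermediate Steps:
K(l) = -344 + 8*l (K(l) = 8*(l - 43) = 8*(-43 + l) = -344 + 8*l)
sqrt(K(34)**2 - 726976) = sqrt((-344 + 8*34)**2 - 726976) = sqrt((-344 + 272)**2 - 726976) = sqrt((-72)**2 - 726976) = sqrt(5184 - 726976) = sqrt(-721792) = 8*I*sqrt(11278)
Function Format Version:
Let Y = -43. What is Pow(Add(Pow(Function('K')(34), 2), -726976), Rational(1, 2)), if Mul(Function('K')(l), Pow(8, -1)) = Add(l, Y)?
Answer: Mul(8, I, Pow(11278, Rational(1, 2))) ≈ Mul(849.58, I)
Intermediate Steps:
Function('K')(l) = Add(-344, Mul(8, l)) (Function('K')(l) = Mul(8, Add(l, -43)) = Mul(8, Add(-43, l)) = Add(-344, Mul(8, l)))
Pow(Add(Pow(Function('K')(34), 2), -726976), Rational(1, 2)) = Pow(Add(Pow(Add(-344, Mul(8, 34)), 2), -726976), Rational(1, 2)) = Pow(Add(Pow(Add(-344, 272), 2), -726976), Rational(1, 2)) = Pow(Add(Pow(-72, 2), -726976), Rational(1, 2)) = Pow(Add(5184, -726976), Rational(1, 2)) = Pow(-721792, Rational(1, 2)) = Mul(8, I, Pow(11278, Rational(1, 2)))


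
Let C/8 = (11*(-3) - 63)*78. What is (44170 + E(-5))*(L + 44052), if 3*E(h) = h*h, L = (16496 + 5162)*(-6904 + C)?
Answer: -191762719516420/3 ≈ -6.3921e+13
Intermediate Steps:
C = -59904 (C = 8*((11*(-3) - 63)*78) = 8*((-33 - 63)*78) = 8*(-96*78) = 8*(-7488) = -59904)
L = -1446927664 (L = (16496 + 5162)*(-6904 - 59904) = 21658*(-66808) = -1446927664)
E(h) = h²/3 (E(h) = (h*h)/3 = h²/3)
(44170 + E(-5))*(L + 44052) = (44170 + (⅓)*(-5)²)*(-1446927664 + 44052) = (44170 + (⅓)*25)*(-1446883612) = (44170 + 25/3)*(-1446883612) = (132535/3)*(-1446883612) = -191762719516420/3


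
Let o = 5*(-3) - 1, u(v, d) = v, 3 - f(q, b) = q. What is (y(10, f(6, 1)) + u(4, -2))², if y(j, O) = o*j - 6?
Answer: 26244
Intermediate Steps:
f(q, b) = 3 - q
o = -16 (o = -15 - 1 = -16)
y(j, O) = -6 - 16*j (y(j, O) = -16*j - 6 = -6 - 16*j)
(y(10, f(6, 1)) + u(4, -2))² = ((-6 - 16*10) + 4)² = ((-6 - 160) + 4)² = (-166 + 4)² = (-162)² = 26244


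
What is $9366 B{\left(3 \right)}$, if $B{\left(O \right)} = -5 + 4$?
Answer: $-9366$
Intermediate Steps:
$B{\left(O \right)} = -1$
$9366 B{\left(3 \right)} = 9366 \left(-1\right) = -9366$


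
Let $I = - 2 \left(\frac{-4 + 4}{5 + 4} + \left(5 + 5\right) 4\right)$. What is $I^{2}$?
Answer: $6400$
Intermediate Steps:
$I = -80$ ($I = - 2 \left(\frac{0}{9} + 10 \cdot 4\right) = - 2 \left(0 \cdot \frac{1}{9} + 40\right) = - 2 \left(0 + 40\right) = \left(-2\right) 40 = -80$)
$I^{2} = \left(-80\right)^{2} = 6400$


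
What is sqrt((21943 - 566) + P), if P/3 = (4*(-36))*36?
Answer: 5*sqrt(233) ≈ 76.322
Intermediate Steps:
P = -15552 (P = 3*((4*(-36))*36) = 3*(-144*36) = 3*(-5184) = -15552)
sqrt((21943 - 566) + P) = sqrt((21943 - 566) - 15552) = sqrt(21377 - 15552) = sqrt(5825) = 5*sqrt(233)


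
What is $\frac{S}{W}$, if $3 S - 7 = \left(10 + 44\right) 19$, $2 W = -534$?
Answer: $- \frac{1033}{801} \approx -1.2896$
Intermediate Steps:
$W = -267$ ($W = \frac{1}{2} \left(-534\right) = -267$)
$S = \frac{1033}{3}$ ($S = \frac{7}{3} + \frac{\left(10 + 44\right) 19}{3} = \frac{7}{3} + \frac{54 \cdot 19}{3} = \frac{7}{3} + \frac{1}{3} \cdot 1026 = \frac{7}{3} + 342 = \frac{1033}{3} \approx 344.33$)
$\frac{S}{W} = \frac{1033}{3 \left(-267\right)} = \frac{1033}{3} \left(- \frac{1}{267}\right) = - \frac{1033}{801}$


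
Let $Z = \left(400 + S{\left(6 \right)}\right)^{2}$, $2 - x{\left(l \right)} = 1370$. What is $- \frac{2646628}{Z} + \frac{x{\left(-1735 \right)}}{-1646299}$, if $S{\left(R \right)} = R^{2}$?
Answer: $- \frac{1089220244611}{78238713676} \approx -13.922$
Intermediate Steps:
$x{\left(l \right)} = -1368$ ($x{\left(l \right)} = 2 - 1370 = -1368$)
$Z = 190096$ ($Z = \left(400 + 6^{2}\right)^{2} = \left(400 + 36\right)^{2} = 436^{2} = 190096$)
$- \frac{2646628}{Z} + \frac{x{\left(-1735 \right)}}{-1646299} = - \frac{2646628}{190096} - \frac{1368}{-1646299} = \left(-2646628\right) \frac{1}{190096} - - \frac{1368}{1646299} = - \frac{661657}{47524} + \frac{1368}{1646299} = - \frac{1089220244611}{78238713676}$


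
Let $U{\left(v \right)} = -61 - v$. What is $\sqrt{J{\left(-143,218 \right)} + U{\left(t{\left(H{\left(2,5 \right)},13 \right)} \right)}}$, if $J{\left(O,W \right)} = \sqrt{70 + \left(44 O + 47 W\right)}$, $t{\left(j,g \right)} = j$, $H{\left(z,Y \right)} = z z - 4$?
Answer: $\sqrt{-61 + 2 \sqrt{1006}} \approx 1.5605$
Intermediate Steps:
$H{\left(z,Y \right)} = -4 + z^{2}$ ($H{\left(z,Y \right)} = z^{2} - 4 = -4 + z^{2}$)
$J{\left(O,W \right)} = \sqrt{70 + 44 O + 47 W}$
$\sqrt{J{\left(-143,218 \right)} + U{\left(t{\left(H{\left(2,5 \right)},13 \right)} \right)}} = \sqrt{\sqrt{70 + 44 \left(-143\right) + 47 \cdot 218} - 61} = \sqrt{\sqrt{70 - 6292 + 10246} - 61} = \sqrt{\sqrt{4024} - 61} = \sqrt{2 \sqrt{1006} + \left(-61 + 0\right)} = \sqrt{2 \sqrt{1006} - 61} = \sqrt{-61 + 2 \sqrt{1006}}$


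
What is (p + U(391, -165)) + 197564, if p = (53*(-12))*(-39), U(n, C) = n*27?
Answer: 232925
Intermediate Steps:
U(n, C) = 27*n
p = 24804 (p = -636*(-39) = 24804)
(p + U(391, -165)) + 197564 = (24804 + 27*391) + 197564 = (24804 + 10557) + 197564 = 35361 + 197564 = 232925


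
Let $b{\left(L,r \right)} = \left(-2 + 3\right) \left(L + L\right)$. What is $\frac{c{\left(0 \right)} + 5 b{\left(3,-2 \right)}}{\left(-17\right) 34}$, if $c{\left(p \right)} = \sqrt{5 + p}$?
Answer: $- \frac{15}{289} - \frac{\sqrt{5}}{578} \approx -0.055772$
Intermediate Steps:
$b{\left(L,r \right)} = 2 L$ ($b{\left(L,r \right)} = 1 \cdot 2 L = 2 L$)
$\frac{c{\left(0 \right)} + 5 b{\left(3,-2 \right)}}{\left(-17\right) 34} = \frac{\sqrt{5 + 0} + 5 \cdot 2 \cdot 3}{\left(-17\right) 34} = \frac{\sqrt{5} + 5 \cdot 6}{-578} = \left(\sqrt{5} + 30\right) \left(- \frac{1}{578}\right) = \left(30 + \sqrt{5}\right) \left(- \frac{1}{578}\right) = - \frac{15}{289} - \frac{\sqrt{5}}{578}$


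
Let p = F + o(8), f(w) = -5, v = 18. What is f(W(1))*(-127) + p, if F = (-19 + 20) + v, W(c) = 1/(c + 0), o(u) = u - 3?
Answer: 659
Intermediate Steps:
o(u) = -3 + u
W(c) = 1/c
F = 19 (F = (-19 + 20) + 18 = 1 + 18 = 19)
p = 24 (p = 19 + (-3 + 8) = 19 + 5 = 24)
f(W(1))*(-127) + p = -5*(-127) + 24 = 635 + 24 = 659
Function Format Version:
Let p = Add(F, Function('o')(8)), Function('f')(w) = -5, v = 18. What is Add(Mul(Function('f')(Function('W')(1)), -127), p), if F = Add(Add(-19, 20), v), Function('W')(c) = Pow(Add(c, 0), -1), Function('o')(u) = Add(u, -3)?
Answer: 659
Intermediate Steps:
Function('o')(u) = Add(-3, u)
Function('W')(c) = Pow(c, -1)
F = 19 (F = Add(Add(-19, 20), 18) = Add(1, 18) = 19)
p = 24 (p = Add(19, Add(-3, 8)) = Add(19, 5) = 24)
Add(Mul(Function('f')(Function('W')(1)), -127), p) = Add(Mul(-5, -127), 24) = Add(635, 24) = 659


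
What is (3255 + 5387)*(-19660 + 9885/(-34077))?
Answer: -1929942112870/11359 ≈ -1.6990e+8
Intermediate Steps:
(3255 + 5387)*(-19660 + 9885/(-34077)) = 8642*(-19660 + 9885*(-1/34077)) = 8642*(-19660 - 3295/11359) = 8642*(-223321235/11359) = -1929942112870/11359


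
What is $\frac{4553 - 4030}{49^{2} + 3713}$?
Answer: $\frac{523}{6114} \approx 0.085541$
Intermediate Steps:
$\frac{4553 - 4030}{49^{2} + 3713} = \frac{523}{2401 + 3713} = \frac{523}{6114}$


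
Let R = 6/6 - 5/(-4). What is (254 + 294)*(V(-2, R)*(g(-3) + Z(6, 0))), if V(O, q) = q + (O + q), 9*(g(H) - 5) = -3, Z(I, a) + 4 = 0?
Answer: 2740/3 ≈ 913.33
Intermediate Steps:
Z(I, a) = -4 (Z(I, a) = -4 + 0 = -4)
g(H) = 14/3 (g(H) = 5 + (1/9)*(-3) = 5 - 1/3 = 14/3)
R = 9/4 (R = 6*(1/6) - 5*(-1/4) = 1 + 5/4 = 9/4 ≈ 2.2500)
V(O, q) = O + 2*q
(254 + 294)*(V(-2, R)*(g(-3) + Z(6, 0))) = (254 + 294)*((-2 + 2*(9/4))*(14/3 - 4)) = 548*((-2 + 9/2)*(2/3)) = 548*((5/2)*(2/3)) = 548*(5/3) = 2740/3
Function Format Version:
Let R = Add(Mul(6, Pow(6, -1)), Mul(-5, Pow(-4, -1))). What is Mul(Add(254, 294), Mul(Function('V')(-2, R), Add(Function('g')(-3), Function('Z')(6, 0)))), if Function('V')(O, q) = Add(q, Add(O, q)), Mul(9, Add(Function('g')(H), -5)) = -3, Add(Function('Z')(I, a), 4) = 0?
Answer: Rational(2740, 3) ≈ 913.33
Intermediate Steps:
Function('Z')(I, a) = -4 (Function('Z')(I, a) = Add(-4, 0) = -4)
Function('g')(H) = Rational(14, 3) (Function('g')(H) = Add(5, Mul(Rational(1, 9), -3)) = Add(5, Rational(-1, 3)) = Rational(14, 3))
R = Rational(9, 4) (R = Add(Mul(6, Rational(1, 6)), Mul(-5, Rational(-1, 4))) = Add(1, Rational(5, 4)) = Rational(9, 4) ≈ 2.2500)
Function('V')(O, q) = Add(O, Mul(2, q))
Mul(Add(254, 294), Mul(Function('V')(-2, R), Add(Function('g')(-3), Function('Z')(6, 0)))) = Mul(Add(254, 294), Mul(Add(-2, Mul(2, Rational(9, 4))), Add(Rational(14, 3), -4))) = Mul(548, Mul(Add(-2, Rational(9, 2)), Rational(2, 3))) = Mul(548, Mul(Rational(5, 2), Rational(2, 3))) = Mul(548, Rational(5, 3)) = Rational(2740, 3)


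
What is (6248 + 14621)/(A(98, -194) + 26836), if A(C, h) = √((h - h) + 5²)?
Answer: 20869/26841 ≈ 0.77750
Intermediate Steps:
A(C, h) = 5 (A(C, h) = √(0 + 25) = √25 = 5)
(6248 + 14621)/(A(98, -194) + 26836) = (6248 + 14621)/(5 + 26836) = 20869/26841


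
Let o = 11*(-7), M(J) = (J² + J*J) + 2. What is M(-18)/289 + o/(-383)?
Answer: 271203/110687 ≈ 2.4502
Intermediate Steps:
M(J) = 2 + 2*J² (M(J) = (J² + J²) + 2 = 2*J² + 2 = 2 + 2*J²)
o = -77
M(-18)/289 + o/(-383) = (2 + 2*(-18)²)/289 - 77/(-383) = (2 + 2*324)*(1/289) - 77*(-1/383) = (2 + 648)*(1/289) + 77/383 = 650*(1/289) + 77/383 = 650/289 + 77/383 = 271203/110687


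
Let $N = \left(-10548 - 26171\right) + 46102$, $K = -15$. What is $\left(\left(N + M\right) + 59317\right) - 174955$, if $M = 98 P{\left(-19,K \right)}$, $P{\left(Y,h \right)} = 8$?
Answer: $-105471$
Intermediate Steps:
$N = 9383$ ($N = -36719 + 46102 = 9383$)
$M = 784$ ($M = 98 \cdot 8 = 784$)
$\left(\left(N + M\right) + 59317\right) - 174955 = \left(\left(9383 + 784\right) + 59317\right) - 174955 = \left(10167 + 59317\right) - 174955 = 69484 - 174955 = -105471$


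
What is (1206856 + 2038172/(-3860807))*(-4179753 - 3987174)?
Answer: -38053274119249552740/3860807 ≈ -9.8563e+12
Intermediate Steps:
(1206856 + 2038172/(-3860807))*(-4179753 - 3987174) = (1206856 + 2038172*(-1/3860807))*(-8166927) = (1206856 - 2038172/3860807)*(-8166927) = (4659436054620/3860807)*(-8166927) = -38053274119249552740/3860807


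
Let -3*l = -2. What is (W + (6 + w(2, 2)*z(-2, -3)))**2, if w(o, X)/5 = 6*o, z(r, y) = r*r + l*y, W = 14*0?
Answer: 15876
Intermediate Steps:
l = 2/3 (l = -1/3*(-2) = 2/3 ≈ 0.66667)
W = 0
z(r, y) = r**2 + 2*y/3 (z(r, y) = r*r + 2*y/3 = r**2 + 2*y/3)
w(o, X) = 30*o (w(o, X) = 5*(6*o) = 30*o)
(W + (6 + w(2, 2)*z(-2, -3)))**2 = (0 + (6 + (30*2)*((-2)**2 + (2/3)*(-3))))**2 = (0 + (6 + 60*(4 - 2)))**2 = (0 + (6 + 60*2))**2 = (0 + (6 + 120))**2 = (0 + 126)**2 = 126**2 = 15876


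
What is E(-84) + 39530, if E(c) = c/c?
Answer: 39531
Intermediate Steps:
E(c) = 1
E(-84) + 39530 = 1 + 39530 = 39531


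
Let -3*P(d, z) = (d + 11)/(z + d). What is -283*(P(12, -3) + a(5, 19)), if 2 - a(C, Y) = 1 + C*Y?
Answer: 724763/27 ≈ 26843.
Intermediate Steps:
P(d, z) = -(11 + d)/(3*(d + z)) (P(d, z) = -(d + 11)/(3*(z + d)) = -(11 + d)/(3*(d + z)))
a(C, Y) = 1 - C*Y (a(C, Y) = 2 - (1 + C*Y) = 2 + (-1 - C*Y) = 1 - C*Y)
-283*(P(12, -3) + a(5, 19)) = -283*((-11 - 1*12)/(3*(12 - 3)) + (1 - 1*5*19)) = -283*((⅓)*(-11 - 12)/9 + (1 - 95)) = -283*((⅓)*(⅑)*(-23) - 94) = -283*(-23/27 - 94) = -283*(-2561/27) = 724763/27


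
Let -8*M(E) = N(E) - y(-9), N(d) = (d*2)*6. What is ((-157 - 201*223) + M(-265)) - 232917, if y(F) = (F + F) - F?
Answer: -2220005/8 ≈ -2.7750e+5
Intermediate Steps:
N(d) = 12*d (N(d) = (2*d)*6 = 12*d)
y(F) = F (y(F) = 2*F - F = F)
M(E) = -9/8 - 3*E/2 (M(E) = -(12*E - 1*(-9))/8 = -(12*E + 9)/8 = -(9 + 12*E)/8 = -9/8 - 3*E/2)
((-157 - 201*223) + M(-265)) - 232917 = ((-157 - 201*223) + (-9/8 - 3/2*(-265))) - 232917 = ((-157 - 44823) + (-9/8 + 795/2)) - 232917 = (-44980 + 3171/8) - 232917 = -356669/8 - 232917 = -2220005/8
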